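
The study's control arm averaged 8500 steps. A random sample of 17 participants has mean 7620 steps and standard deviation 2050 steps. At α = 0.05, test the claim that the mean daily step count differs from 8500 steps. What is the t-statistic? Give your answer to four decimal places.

H0: μ = 8500; H1: μ ≠ 8500 (one-sample t-test, two-sided).
t = (x̄ − μ₀)/(s/√n) = (7620 − 8500)/(2050/√17) = -1.7699
df = n − 1 = 16
Two-sided p-value ≈ 0.096
Since p ≈ 0.096 > α = 0.05, fail to reject H0; the data do not provide sufficient evidence against H0.

-1.7699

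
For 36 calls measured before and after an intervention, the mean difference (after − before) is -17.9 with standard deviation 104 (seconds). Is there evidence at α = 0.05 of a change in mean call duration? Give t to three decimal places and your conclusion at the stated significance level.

t = -1.033; fail to reject H0

H0: μ_d = 0; H1: μ_d ≠ 0 (paired t-test on the differences, two-sided).
t = d̄/(s_d/√n) = -17.9/(104/√36) = -1.033
df = n − 1 = 35
Two-sided p-value ≈ 0.3088
Since p ≈ 0.3088 > α = 0.05, fail to reject H0; the evidence is not statistically significant.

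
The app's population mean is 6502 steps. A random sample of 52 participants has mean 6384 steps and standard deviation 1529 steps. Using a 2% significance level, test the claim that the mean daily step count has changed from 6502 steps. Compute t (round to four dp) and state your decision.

H0: μ = 6502; H1: μ ≠ 6502 (one-sample t-test, two-sided).
t = (x̄ − μ₀)/(s/√n) = (6384 − 6502)/(1529/√52) = -0.5565
df = n − 1 = 51
Two-sided p-value ≈ 0.5803
Since p ≈ 0.5803 > α = 0.02, fail to reject H0; the evidence is not statistically significant.

t = -0.5565; fail to reject H0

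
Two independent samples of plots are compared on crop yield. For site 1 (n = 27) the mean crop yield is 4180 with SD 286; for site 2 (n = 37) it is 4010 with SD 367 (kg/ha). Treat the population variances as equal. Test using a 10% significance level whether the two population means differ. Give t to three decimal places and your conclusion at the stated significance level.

t = 2.002; reject H0

Let group 1 = site 1, group 2 = site 2. H0: μ_1 = μ_2; H1: μ_1 ≠ μ_2 (two-sample pooled-variance t-test, two-sided).
s_p² = [(27−1)·286² + (37−1)·367²]/(27+37−2) = 112508
t = (4180 − 4010)/√[112508·(1/27 + 1/37)] = 2.002
df = n₁ + n₂ − 2 = 62
Two-sided p-value ≈ 0.0496
Since p ≈ 0.0496 < α = 0.1, reject H0; the data support H1.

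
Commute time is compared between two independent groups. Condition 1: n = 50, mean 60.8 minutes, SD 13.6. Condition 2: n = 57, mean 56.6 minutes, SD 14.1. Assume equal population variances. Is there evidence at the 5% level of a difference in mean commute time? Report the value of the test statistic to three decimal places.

Let group 1 = condition 1, group 2 = condition 2. H0: μ_1 = μ_2; H1: μ_1 ≠ μ_2 (two-sample pooled-variance t-test, two-sided).
s_p² = [(50−1)·13.6² + (57−1)·14.1²]/(50+57−2) = 192.347
t = (60.8 − 56.6)/√[192.347·(1/50 + 1/57)] = 1.563
df = n₁ + n₂ − 2 = 105
Two-sided p-value ≈ 0.1211
Since p ≈ 0.1211 > α = 0.05, fail to reject H0; the evidence is not statistically significant.

1.563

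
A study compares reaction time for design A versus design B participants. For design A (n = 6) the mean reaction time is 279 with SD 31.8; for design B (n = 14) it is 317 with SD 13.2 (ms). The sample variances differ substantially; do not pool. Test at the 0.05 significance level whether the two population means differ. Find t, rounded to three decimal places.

Let group 1 = design A, group 2 = design B. H0: μ_1 = μ_2; H1: μ_1 ≠ μ_2 (Welch's two-sample t-test, two-sided).
t = (x̄_1 − x̄_2)/√(s_1²/n_1 + s_2²/n_2) = (279 − 317)/√(31.8²/6 + 13.2²/14) = -2.825
Welch–Satterthwaite df ≈ 5.75
Two-sided p-value ≈ 0.0316
Since p ≈ 0.0316 < α = 0.05, reject H0; the evidence is statistically significant.

-2.825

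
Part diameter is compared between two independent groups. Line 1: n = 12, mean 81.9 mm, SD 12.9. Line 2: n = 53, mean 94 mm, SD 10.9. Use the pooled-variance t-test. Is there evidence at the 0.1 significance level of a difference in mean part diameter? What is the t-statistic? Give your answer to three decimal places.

Let group 1 = line 1, group 2 = line 2. H0: μ_1 = μ_2; H1: μ_1 ≠ μ_2 (two-sample pooled-variance t-test, two-sided).
s_p² = [(12−1)·12.9² + (53−1)·10.9²]/(12+53−2) = 127.121
t = (81.9 − 94)/√[127.121·(1/12 + 1/53)] = -3.357
df = n₁ + n₂ − 2 = 63
Two-sided p-value ≈ 0.001
Since p ≈ 0.001 < α = 0.1, reject H0; the data support H1.

-3.357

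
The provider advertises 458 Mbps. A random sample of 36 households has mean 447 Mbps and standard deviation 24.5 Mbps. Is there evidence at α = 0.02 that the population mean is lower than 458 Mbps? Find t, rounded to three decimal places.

H0: μ = 458; H1: μ < 458 (one-sample t-test, left-tailed).
t = (x̄ − μ₀)/(s/√n) = (447 − 458)/(24.5/√36) = -2.694
df = n − 1 = 35
p-value = P(T ≤ -2.694) ≈ 0.0054
Since p ≈ 0.0054 < α = 0.02, reject H0; the evidence is statistically significant.

-2.694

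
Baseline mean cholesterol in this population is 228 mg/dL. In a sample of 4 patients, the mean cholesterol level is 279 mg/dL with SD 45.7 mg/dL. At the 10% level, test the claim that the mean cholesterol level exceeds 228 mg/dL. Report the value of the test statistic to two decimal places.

2.23

H0: μ = 228; H1: μ > 228 (one-sample t-test, right-tailed).
t = (x̄ − μ₀)/(s/√n) = (279 − 228)/(45.7/√4) = 2.23
df = n − 1 = 3
p-value = P(T ≥ 2.23) ≈ 0.056
Since p ≈ 0.056 < α = 0.1, reject H0; the data support H1.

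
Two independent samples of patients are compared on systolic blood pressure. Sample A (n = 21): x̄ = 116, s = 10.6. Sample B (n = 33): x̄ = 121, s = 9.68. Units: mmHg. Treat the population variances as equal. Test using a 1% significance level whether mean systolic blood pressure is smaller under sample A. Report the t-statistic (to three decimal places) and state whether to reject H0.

t = -1.783; fail to reject H0

Let group 1 = sample A, group 2 = sample B. H0: μ_1 = μ_2; H1: μ_1 < μ_2 (two-sample pooled-variance t-test, left-tailed).
s_p² = [(21−1)·10.6² + (33−1)·9.68²]/(21+33−2) = 100.878
t = (116 − 121)/√[100.878·(1/21 + 1/33)] = -1.783
df = n₁ + n₂ − 2 = 52
p-value = P(T ≤ -1.783) ≈ 0.0402
Since p ≈ 0.0402 > α = 0.01, fail to reject H0; the evidence is not statistically significant.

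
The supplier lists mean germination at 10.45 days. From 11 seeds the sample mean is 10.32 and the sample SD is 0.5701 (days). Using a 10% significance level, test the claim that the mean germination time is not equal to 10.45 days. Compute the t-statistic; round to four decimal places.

-0.7563

H0: μ = 10.45; H1: μ ≠ 10.45 (one-sample t-test, two-sided).
t = (x̄ − μ₀)/(s/√n) = (10.32 − 10.45)/(0.5701/√11) = -0.7563
df = n − 1 = 10
Two-sided p-value ≈ 0.467
Since p ≈ 0.467 > α = 0.1, fail to reject H0; the data do not provide sufficient evidence against H0.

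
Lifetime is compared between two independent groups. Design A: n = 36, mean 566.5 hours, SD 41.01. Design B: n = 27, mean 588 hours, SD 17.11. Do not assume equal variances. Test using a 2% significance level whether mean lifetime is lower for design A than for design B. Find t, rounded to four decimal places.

-2.8339

Let group 1 = design A, group 2 = design B. H0: μ_1 = μ_2; H1: μ_1 < μ_2 (Welch's two-sample t-test, left-tailed).
t = (x̄_1 − x̄_2)/√(s_1²/n_1 + s_2²/n_2) = (566.5 − 588)/√(41.01²/36 + 17.11²/27) = -2.8339
Welch–Satterthwaite df ≈ 49.54
p-value = P(T ≤ -2.8339) ≈ 0.003
Since p ≈ 0.003 < α = 0.02, reject H0; the data support H1.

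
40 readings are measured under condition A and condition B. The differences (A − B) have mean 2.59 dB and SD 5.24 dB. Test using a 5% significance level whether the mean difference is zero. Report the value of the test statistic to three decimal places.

3.126

H0: μ_d = 0; H1: μ_d ≠ 0 (paired t-test on the differences, two-sided).
t = d̄/(s_d/√n) = 2.59/(5.24/√40) = 3.126
df = n − 1 = 39
Two-sided p-value ≈ 0.0033
Since p ≈ 0.0033 < α = 0.05, reject H0; the evidence is statistically significant.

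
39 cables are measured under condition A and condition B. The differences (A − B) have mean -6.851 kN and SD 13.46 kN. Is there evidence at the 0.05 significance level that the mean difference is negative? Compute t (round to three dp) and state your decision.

t = -3.179; reject H0

H0: μ_d = 0; H1: μ_d < 0 (paired t-test on the differences, left-tailed).
t = d̄/(s_d/√n) = -6.851/(13.46/√39) = -3.179
df = n − 1 = 38
p-value = P(T ≤ -3.179) ≈ 0.0015
Since p ≈ 0.0015 < α = 0.05, reject H0; the evidence is statistically significant.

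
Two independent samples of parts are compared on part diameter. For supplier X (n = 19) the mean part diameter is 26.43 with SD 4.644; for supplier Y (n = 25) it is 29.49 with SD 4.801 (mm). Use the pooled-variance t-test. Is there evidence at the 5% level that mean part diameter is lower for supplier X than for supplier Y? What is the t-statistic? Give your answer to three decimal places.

-2.124

Let group 1 = supplier X, group 2 = supplier Y. H0: μ_1 = μ_2; H1: μ_1 < μ_2 (two-sample pooled-variance t-test, left-tailed).
s_p² = [(19−1)·4.644² + (25−1)·4.801²]/(19+25−2) = 22.4141
t = (26.43 − 29.49)/√[22.4141·(1/19 + 1/25)] = -2.124
df = n₁ + n₂ − 2 = 42
p-value = P(T ≤ -2.124) ≈ 0.0198
Since p ≈ 0.0198 < α = 0.05, reject H0; the data support H1.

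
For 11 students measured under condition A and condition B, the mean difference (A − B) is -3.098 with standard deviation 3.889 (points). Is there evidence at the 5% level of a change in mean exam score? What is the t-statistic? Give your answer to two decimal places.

H0: μ_d = 0; H1: μ_d ≠ 0 (paired t-test on the differences, two-sided).
t = d̄/(s_d/√n) = -3.098/(3.889/√11) = -2.64
df = n − 1 = 10
Two-sided p-value ≈ 0.025
Since p ≈ 0.025 < α = 0.05, reject H0; the evidence is statistically significant.

-2.64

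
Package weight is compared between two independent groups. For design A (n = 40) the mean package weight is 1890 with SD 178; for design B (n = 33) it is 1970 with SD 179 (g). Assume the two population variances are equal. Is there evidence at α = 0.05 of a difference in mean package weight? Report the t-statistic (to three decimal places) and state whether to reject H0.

t = -1.906; fail to reject H0

Let group 1 = design A, group 2 = design B. H0: μ_1 = μ_2; H1: μ_1 ≠ μ_2 (two-sample pooled-variance t-test, two-sided).
s_p² = [(40−1)·178² + (33−1)·179²]/(40+33−2) = 31844.9
t = (1890 − 1970)/√[31844.9·(1/40 + 1/33)] = -1.906
df = n₁ + n₂ − 2 = 71
Two-sided p-value ≈ 0.0607
Since p ≈ 0.0607 > α = 0.05, fail to reject H0; the evidence is not statistically significant.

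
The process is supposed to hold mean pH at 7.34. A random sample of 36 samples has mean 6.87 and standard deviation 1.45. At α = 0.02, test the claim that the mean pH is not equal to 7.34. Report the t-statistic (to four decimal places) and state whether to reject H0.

H0: μ = 7.34; H1: μ ≠ 7.34 (one-sample t-test, two-sided).
t = (x̄ − μ₀)/(s/√n) = (6.87 − 7.34)/(1.45/√36) = -1.9448
df = n − 1 = 35
Two-sided p-value ≈ 0.060
Since p ≈ 0.060 > α = 0.02, fail to reject H0; the evidence is not statistically significant.

t = -1.9448; fail to reject H0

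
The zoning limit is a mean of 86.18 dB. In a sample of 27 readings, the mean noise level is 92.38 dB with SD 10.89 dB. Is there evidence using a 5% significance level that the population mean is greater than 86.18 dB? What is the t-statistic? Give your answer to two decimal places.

2.96

H0: μ = 86.18; H1: μ > 86.18 (one-sample t-test, right-tailed).
t = (x̄ − μ₀)/(s/√n) = (92.38 − 86.18)/(10.89/√27) = 2.96
df = n − 1 = 26
p-value = P(T ≥ 2.96) ≈ 0.0033
Since p ≈ 0.0033 < α = 0.05, reject H0; the evidence is statistically significant.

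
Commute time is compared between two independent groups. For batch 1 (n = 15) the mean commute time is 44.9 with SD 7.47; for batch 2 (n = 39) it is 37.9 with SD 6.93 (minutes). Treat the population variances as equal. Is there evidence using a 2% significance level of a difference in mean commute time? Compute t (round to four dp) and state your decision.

t = 3.2545; reject H0

Let group 1 = batch 1, group 2 = batch 2. H0: μ_1 = μ_2; H1: μ_1 ≠ μ_2 (two-sample pooled-variance t-test, two-sided).
s_p² = [(15−1)·7.47² + (39−1)·6.93²]/(15+39−2) = 50.1184
t = (44.9 − 37.9)/√[50.1184·(1/15 + 1/39)] = 3.2545
df = n₁ + n₂ − 2 = 52
Two-sided p-value ≈ 0.002
Since p ≈ 0.002 < α = 0.02, reject H0; the evidence is statistically significant.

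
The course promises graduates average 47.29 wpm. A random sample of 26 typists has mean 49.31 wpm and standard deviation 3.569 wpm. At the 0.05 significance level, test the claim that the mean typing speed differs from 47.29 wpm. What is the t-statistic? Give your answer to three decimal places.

H0: μ = 47.29; H1: μ ≠ 47.29 (one-sample t-test, two-sided).
t = (x̄ − μ₀)/(s/√n) = (49.31 − 47.29)/(3.569/√26) = 2.886
df = n − 1 = 25
Two-sided p-value ≈ 0.0079
Since p ≈ 0.0079 < α = 0.05, reject H0; the evidence is statistically significant.

2.886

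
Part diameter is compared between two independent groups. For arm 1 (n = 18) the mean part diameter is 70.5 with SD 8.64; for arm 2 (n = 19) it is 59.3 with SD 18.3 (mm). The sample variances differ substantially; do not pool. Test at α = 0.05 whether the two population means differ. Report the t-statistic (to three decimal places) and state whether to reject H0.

t = 2.400; reject H0

Let group 1 = arm 1, group 2 = arm 2. H0: μ_1 = μ_2; H1: μ_1 ≠ μ_2 (Welch's two-sample t-test, two-sided).
t = (x̄_1 − x̄_2)/√(s_1²/n_1 + s_2²/n_2) = (70.5 − 59.3)/√(8.64²/18 + 18.3²/19) = 2.400
Welch–Satterthwaite df ≈ 25.95
Two-sided p-value ≈ 0.0239
Since p ≈ 0.0239 < α = 0.05, reject H0; the data support H1.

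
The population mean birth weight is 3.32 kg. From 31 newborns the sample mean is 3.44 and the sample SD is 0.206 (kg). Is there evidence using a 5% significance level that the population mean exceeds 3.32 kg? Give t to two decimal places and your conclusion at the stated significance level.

H0: μ = 3.32; H1: μ > 3.32 (one-sample t-test, right-tailed).
t = (x̄ − μ₀)/(s/√n) = (3.44 − 3.32)/(0.206/√31) = 3.24
df = n − 1 = 30
p-value = P(T ≥ 3.24) ≈ 0.001
Since p ≈ 0.001 < α = 0.05, reject H0; the evidence is statistically significant.

t = 3.24; reject H0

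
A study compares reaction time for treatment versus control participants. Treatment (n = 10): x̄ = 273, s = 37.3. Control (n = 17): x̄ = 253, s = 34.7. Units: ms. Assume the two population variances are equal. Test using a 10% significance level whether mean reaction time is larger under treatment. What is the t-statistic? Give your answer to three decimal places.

Let group 1 = treatment, group 2 = control. H0: μ_1 = μ_2; H1: μ_1 > μ_2 (two-sample pooled-variance t-test, right-tailed).
s_p² = [(10−1)·37.3² + (17−1)·34.7²]/(10+17−2) = 1271.48
t = (273 − 253)/√[1271.48·(1/10 + 1/17)] = 1.407
df = n₁ + n₂ − 2 = 25
p-value = P(T ≥ 1.407) ≈ 0.086
Since p ≈ 0.086 < α = 0.1, reject H0; the data support H1.

1.407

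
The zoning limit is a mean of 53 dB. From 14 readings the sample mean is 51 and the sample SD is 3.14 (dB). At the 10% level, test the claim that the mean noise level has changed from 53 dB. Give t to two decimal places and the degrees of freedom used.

H0: μ = 53; H1: μ ≠ 53 (one-sample t-test, two-sided).
t = (x̄ − μ₀)/(s/√n) = (51 − 53)/(3.14/√14) = -2.38
df = n − 1 = 13
Two-sided p-value ≈ 0.0331
Since p ≈ 0.0331 < α = 0.1, reject H0; the data support H1.

t = -2.38, df = 13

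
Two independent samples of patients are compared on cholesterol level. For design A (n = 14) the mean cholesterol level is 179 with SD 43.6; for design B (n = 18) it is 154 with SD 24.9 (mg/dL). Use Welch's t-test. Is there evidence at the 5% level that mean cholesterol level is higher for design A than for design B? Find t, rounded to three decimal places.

Let group 1 = design A, group 2 = design B. H0: μ_1 = μ_2; H1: μ_1 > μ_2 (Welch's two-sample t-test, right-tailed).
t = (x̄_1 − x̄_2)/√(s_1²/n_1 + s_2²/n_2) = (179 − 154)/√(43.6²/14 + 24.9²/18) = 1.916
Welch–Satterthwaite df ≈ 19.47
p-value = P(T ≥ 1.916) ≈ 0.0351
Since p ≈ 0.0351 < α = 0.05, reject H0; the data support H1.

1.916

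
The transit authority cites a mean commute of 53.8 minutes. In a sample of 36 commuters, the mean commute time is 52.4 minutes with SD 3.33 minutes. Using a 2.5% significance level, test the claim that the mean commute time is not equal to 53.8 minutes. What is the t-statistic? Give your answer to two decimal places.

-2.52

H0: μ = 53.8; H1: μ ≠ 53.8 (one-sample t-test, two-sided).
t = (x̄ − μ₀)/(s/√n) = (52.4 − 53.8)/(3.33/√36) = -2.52
df = n − 1 = 35
Two-sided p-value ≈ 0.0164
Since p ≈ 0.0164 < α = 0.025, reject H0; the data support H1.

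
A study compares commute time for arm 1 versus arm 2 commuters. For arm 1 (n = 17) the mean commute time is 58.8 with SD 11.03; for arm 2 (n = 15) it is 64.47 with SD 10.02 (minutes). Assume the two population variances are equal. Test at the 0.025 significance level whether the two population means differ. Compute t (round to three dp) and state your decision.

Let group 1 = arm 1, group 2 = arm 2. H0: μ_1 = μ_2; H1: μ_1 ≠ μ_2 (two-sample pooled-variance t-test, two-sided).
s_p² = [(17−1)·11.03² + (15−1)·10.02²]/(17+15−2) = 111.739
t = (58.8 − 64.47)/√[111.739·(1/17 + 1/15)] = -1.514
df = n₁ + n₂ − 2 = 30
Two-sided p-value ≈ 0.1404
Since p ≈ 0.1404 > α = 0.025, fail to reject H0; the evidence is not statistically significant.

t = -1.514; fail to reject H0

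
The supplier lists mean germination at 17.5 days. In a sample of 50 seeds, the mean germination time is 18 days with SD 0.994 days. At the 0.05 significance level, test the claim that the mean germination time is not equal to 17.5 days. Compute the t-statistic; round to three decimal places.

3.557

H0: μ = 17.5; H1: μ ≠ 17.5 (one-sample t-test, two-sided).
t = (x̄ − μ₀)/(s/√n) = (18 − 17.5)/(0.994/√50) = 3.557
df = n − 1 = 49
Two-sided p-value ≈ 0.0008
Since p ≈ 0.0008 < α = 0.05, reject H0; the data support H1.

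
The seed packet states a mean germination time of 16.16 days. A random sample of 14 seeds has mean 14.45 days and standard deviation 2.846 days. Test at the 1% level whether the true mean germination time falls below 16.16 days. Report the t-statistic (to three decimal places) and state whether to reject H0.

H0: μ = 16.16; H1: μ < 16.16 (one-sample t-test, left-tailed).
t = (x̄ − μ₀)/(s/√n) = (14.45 − 16.16)/(2.846/√14) = -2.248
df = n − 1 = 13
p-value = P(T ≤ -2.248) ≈ 0.021
Since p ≈ 0.021 > α = 0.01, fail to reject H0; the data do not provide sufficient evidence against H0.

t = -2.248; fail to reject H0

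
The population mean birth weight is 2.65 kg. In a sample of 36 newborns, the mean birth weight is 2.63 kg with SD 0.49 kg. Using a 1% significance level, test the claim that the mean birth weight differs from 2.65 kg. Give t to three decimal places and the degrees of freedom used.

H0: μ = 2.65; H1: μ ≠ 2.65 (one-sample t-test, two-sided).
t = (x̄ − μ₀)/(s/√n) = (2.63 − 2.65)/(0.49/√36) = -0.245
df = n − 1 = 35
Two-sided p-value ≈ 0.808
Since p ≈ 0.808 > α = 0.01, fail to reject H0; the data do not provide sufficient evidence against H0.

t = -0.245, df = 35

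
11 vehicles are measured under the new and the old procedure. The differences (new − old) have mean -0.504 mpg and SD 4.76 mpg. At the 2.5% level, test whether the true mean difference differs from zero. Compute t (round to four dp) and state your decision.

H0: μ_d = 0; H1: μ_d ≠ 0 (paired t-test on the differences, two-sided).
t = d̄/(s_d/√n) = -0.504/(4.76/√11) = -0.3512
df = n − 1 = 10
Two-sided p-value ≈ 0.733
Since p ≈ 0.733 > α = 0.025, fail to reject H0; the data do not provide sufficient evidence against H0.

t = -0.3512; fail to reject H0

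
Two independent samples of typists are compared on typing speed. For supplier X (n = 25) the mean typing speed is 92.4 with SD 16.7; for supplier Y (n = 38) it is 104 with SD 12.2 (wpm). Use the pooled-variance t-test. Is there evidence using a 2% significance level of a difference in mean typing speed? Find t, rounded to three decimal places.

Let group 1 = supplier X, group 2 = supplier Y. H0: μ_1 = μ_2; H1: μ_1 ≠ μ_2 (two-sample pooled-variance t-test, two-sided).
s_p² = [(25−1)·16.7² + (38−1)·12.2²]/(25+38−2) = 200.007
t = (92.4 − 104)/√[200.007·(1/25 + 1/38)] = -3.185
df = n₁ + n₂ − 2 = 61
Two-sided p-value ≈ 0.002
Since p ≈ 0.002 < α = 0.02, reject H0; the data support H1.

-3.185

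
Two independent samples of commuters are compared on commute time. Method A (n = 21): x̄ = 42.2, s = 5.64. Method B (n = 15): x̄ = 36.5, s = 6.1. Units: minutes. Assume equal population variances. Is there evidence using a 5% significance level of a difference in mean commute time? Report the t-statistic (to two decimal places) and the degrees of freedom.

Let group 1 = method A, group 2 = method B. H0: μ_1 = μ_2; H1: μ_1 ≠ μ_2 (two-sample pooled-variance t-test, two-sided).
s_p² = [(21−1)·5.64² + (15−1)·6.1²]/(21+15−2) = 34.0333
t = (42.2 − 36.5)/√[34.0333·(1/21 + 1/15)] = 2.89
df = n₁ + n₂ − 2 = 34
Two-sided p-value ≈ 0.007
Since p ≈ 0.007 < α = 0.05, reject H0; the evidence is statistically significant.

t = 2.89, df = 34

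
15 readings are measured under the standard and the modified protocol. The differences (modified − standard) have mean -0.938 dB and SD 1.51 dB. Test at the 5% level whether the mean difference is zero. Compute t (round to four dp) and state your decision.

t = -2.4059; reject H0

H0: μ_d = 0; H1: μ_d ≠ 0 (paired t-test on the differences, two-sided).
t = d̄/(s_d/√n) = -0.938/(1.51/√15) = -2.4059
df = n − 1 = 14
Two-sided p-value ≈ 0.0305
Since p ≈ 0.0305 < α = 0.05, reject H0; the evidence is statistically significant.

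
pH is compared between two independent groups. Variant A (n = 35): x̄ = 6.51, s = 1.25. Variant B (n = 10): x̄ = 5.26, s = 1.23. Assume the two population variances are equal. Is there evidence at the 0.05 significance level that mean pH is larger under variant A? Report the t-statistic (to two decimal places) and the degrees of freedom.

t = 2.80, df = 43

Let group 1 = variant A, group 2 = variant B. H0: μ_1 = μ_2; H1: μ_1 > μ_2 (two-sample pooled-variance t-test, right-tailed).
s_p² = [(35−1)·1.25² + (10−1)·1.23²]/(35+10−2) = 1.55212
t = (6.51 − 5.26)/√[1.55212·(1/35 + 1/10)] = 2.80
df = n₁ + n₂ − 2 = 43
p-value = P(T ≥ 2.80) ≈ 0.0038
Since p ≈ 0.0038 < α = 0.05, reject H0; the data support H1.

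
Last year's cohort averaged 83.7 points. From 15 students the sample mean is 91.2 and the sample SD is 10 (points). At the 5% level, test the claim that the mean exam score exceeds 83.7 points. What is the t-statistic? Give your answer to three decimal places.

H0: μ = 83.7; H1: μ > 83.7 (one-sample t-test, right-tailed).
t = (x̄ − μ₀)/(s/√n) = (91.2 − 83.7)/(10/√15) = 2.905
df = n − 1 = 14
p-value = P(T ≥ 2.905) ≈ 0.006
Since p ≈ 0.006 < α = 0.05, reject H0; the data support H1.

2.905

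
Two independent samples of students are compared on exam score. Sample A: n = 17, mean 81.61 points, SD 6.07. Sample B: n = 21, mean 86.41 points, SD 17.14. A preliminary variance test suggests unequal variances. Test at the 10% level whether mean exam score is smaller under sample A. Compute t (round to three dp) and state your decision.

t = -1.194; fail to reject H0

Let group 1 = sample A, group 2 = sample B. H0: μ_1 = μ_2; H1: μ_1 < μ_2 (Welch's two-sample t-test, left-tailed).
t = (x̄_1 − x̄_2)/√(s_1²/n_1 + s_2²/n_2) = (81.61 − 86.41)/√(6.07²/17 + 17.14²/21) = -1.194
Welch–Satterthwaite df ≈ 25.90
p-value = P(T ≤ -1.194) ≈ 0.122
Since p ≈ 0.122 > α = 0.1, fail to reject H0; the evidence is not statistically significant.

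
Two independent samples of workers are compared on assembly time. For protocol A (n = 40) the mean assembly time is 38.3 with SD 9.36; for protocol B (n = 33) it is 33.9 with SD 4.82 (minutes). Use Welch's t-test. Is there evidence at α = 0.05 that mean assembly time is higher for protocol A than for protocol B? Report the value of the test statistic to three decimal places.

2.586

Let group 1 = protocol A, group 2 = protocol B. H0: μ_1 = μ_2; H1: μ_1 > μ_2 (Welch's two-sample t-test, right-tailed).
t = (x̄_1 − x̄_2)/√(s_1²/n_1 + s_2²/n_2) = (38.3 − 33.9)/√(9.36²/40 + 4.82²/33) = 2.586
Welch–Satterthwaite df ≈ 60.48
p-value = P(T ≥ 2.586) ≈ 0.006
Since p ≈ 0.006 < α = 0.05, reject H0; the evidence is statistically significant.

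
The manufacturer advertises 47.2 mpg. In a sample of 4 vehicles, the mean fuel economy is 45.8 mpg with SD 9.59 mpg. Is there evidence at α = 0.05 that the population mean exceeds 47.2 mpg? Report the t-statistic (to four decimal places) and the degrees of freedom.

H0: μ = 47.2; H1: μ > 47.2 (one-sample t-test, right-tailed).
t = (x̄ − μ₀)/(s/√n) = (45.8 − 47.2)/(9.59/√4) = -0.2920
df = n − 1 = 3
p-value = P(T ≥ -0.2920) ≈ 0.6053
Since p ≈ 0.6053 > α = 0.05, fail to reject H0; the data do not provide sufficient evidence against H0.

t = -0.2920, df = 3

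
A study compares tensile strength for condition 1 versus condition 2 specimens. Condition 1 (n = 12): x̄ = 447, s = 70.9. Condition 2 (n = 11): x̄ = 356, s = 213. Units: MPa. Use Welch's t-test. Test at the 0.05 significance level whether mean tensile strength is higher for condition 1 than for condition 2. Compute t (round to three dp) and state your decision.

Let group 1 = condition 1, group 2 = condition 2. H0: μ_1 = μ_2; H1: μ_1 > μ_2 (Welch's two-sample t-test, right-tailed).
t = (x̄_1 − x̄_2)/√(s_1²/n_1 + s_2²/n_2) = (447 − 356)/√(70.9²/12 + 213²/11) = 1.350
Welch–Satterthwaite df ≈ 12.02
p-value = P(T ≥ 1.350) ≈ 0.1009
Since p ≈ 0.1009 > α = 0.05, fail to reject H0; the data do not provide sufficient evidence against H0.

t = 1.350; fail to reject H0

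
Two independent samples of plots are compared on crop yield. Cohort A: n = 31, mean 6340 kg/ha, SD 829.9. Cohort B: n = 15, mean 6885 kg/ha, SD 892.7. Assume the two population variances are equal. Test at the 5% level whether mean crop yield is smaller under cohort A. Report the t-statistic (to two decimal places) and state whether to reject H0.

Let group 1 = cohort A, group 2 = cohort B. H0: μ_1 = μ_2; H1: μ_1 < μ_2 (two-sample pooled-variance t-test, left-tailed).
s_p² = [(31−1)·829.9² + (15−1)·892.7²]/(31+15−2) = 723155
t = (6340 − 6885)/√[723155·(1/31 + 1/15)] = -2.04
df = n₁ + n₂ − 2 = 44
p-value = P(T ≤ -2.04) ≈ 0.024
Since p ≈ 0.024 < α = 0.05, reject H0; the data support H1.

t = -2.04; reject H0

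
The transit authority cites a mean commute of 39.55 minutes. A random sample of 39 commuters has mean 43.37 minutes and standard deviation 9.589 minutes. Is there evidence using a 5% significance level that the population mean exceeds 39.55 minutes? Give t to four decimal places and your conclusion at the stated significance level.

H0: μ = 39.55; H1: μ > 39.55 (one-sample t-test, right-tailed).
t = (x̄ − μ₀)/(s/√n) = (43.37 − 39.55)/(9.589/√39) = 2.4878
df = n − 1 = 38
p-value = P(T ≥ 2.4878) ≈ 0.0087
Since p ≈ 0.0087 < α = 0.05, reject H0; the data support H1.

t = 2.4878; reject H0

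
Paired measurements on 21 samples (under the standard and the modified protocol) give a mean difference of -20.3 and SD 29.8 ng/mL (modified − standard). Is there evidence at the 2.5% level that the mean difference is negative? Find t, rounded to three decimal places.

H0: μ_d = 0; H1: μ_d < 0 (paired t-test on the differences, left-tailed).
t = d̄/(s_d/√n) = -20.3/(29.8/√21) = -3.122
df = n − 1 = 20
p-value = P(T ≤ -3.122) ≈ 0.0027
Since p ≈ 0.0027 < α = 0.025, reject H0; the evidence is statistically significant.

-3.122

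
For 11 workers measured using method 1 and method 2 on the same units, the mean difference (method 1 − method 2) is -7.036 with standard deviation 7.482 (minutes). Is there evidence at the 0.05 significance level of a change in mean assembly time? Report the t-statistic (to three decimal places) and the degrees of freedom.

H0: μ_d = 0; H1: μ_d ≠ 0 (paired t-test on the differences, two-sided).
t = d̄/(s_d/√n) = -7.036/(7.482/√11) = -3.119
df = n − 1 = 10
Two-sided p-value ≈ 0.0109
Since p ≈ 0.0109 < α = 0.05, reject H0; the data support H1.

t = -3.119, df = 10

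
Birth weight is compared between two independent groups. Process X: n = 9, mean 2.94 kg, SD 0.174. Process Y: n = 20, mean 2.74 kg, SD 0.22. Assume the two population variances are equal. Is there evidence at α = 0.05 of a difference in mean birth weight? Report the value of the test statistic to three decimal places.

Let group 1 = process X, group 2 = process Y. H0: μ_1 = μ_2; H1: μ_1 ≠ μ_2 (two-sample pooled-variance t-test, two-sided).
s_p² = [(9−1)·0.174² + (20−1)·0.22²]/(9+20−2) = 0.0430299
t = (2.94 − 2.74)/√[0.0430299·(1/9 + 1/20)] = 2.402
df = n₁ + n₂ − 2 = 27
Two-sided p-value ≈ 0.023
Since p ≈ 0.023 < α = 0.05, reject H0; the evidence is statistically significant.

2.402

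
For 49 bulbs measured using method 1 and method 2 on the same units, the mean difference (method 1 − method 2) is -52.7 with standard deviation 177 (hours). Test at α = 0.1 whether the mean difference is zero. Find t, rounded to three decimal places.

-2.084

H0: μ_d = 0; H1: μ_d ≠ 0 (paired t-test on the differences, two-sided).
t = d̄/(s_d/√n) = -52.7/(177/√49) = -2.084
df = n − 1 = 48
Two-sided p-value ≈ 0.0425
Since p ≈ 0.0425 < α = 0.1, reject H0; the data support H1.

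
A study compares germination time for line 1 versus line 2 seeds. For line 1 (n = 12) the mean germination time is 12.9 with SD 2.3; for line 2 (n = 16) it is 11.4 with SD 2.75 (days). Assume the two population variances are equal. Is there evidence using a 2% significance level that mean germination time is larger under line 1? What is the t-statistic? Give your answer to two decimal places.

1.53

Let group 1 = line 1, group 2 = line 2. H0: μ_1 = μ_2; H1: μ_1 > μ_2 (two-sample pooled-variance t-test, right-tailed).
s_p² = [(12−1)·2.3² + (16−1)·2.75²]/(12+16−2) = 6.60106
t = (12.9 − 11.4)/√[6.60106·(1/12 + 1/16)] = 1.53
df = n₁ + n₂ − 2 = 26
p-value = P(T ≥ 1.53) ≈ 0.069
Since p ≈ 0.069 > α = 0.02, fail to reject H0; the evidence is not statistically significant.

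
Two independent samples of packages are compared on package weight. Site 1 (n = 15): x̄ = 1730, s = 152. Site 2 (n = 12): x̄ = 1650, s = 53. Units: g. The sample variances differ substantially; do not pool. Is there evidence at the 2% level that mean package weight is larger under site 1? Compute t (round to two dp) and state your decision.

t = 1.90; fail to reject H0

Let group 1 = site 1, group 2 = site 2. H0: μ_1 = μ_2; H1: μ_1 > μ_2 (Welch's two-sample t-test, right-tailed).
t = (x̄_1 − x̄_2)/√(s_1²/n_1 + s_2²/n_2) = (1730 − 1650)/√(152²/15 + 53²/12) = 1.90
Welch–Satterthwaite df ≈ 18.05
p-value = P(T ≥ 1.90) ≈ 0.037
Since p ≈ 0.037 > α = 0.02, fail to reject H0; the data do not provide sufficient evidence against H0.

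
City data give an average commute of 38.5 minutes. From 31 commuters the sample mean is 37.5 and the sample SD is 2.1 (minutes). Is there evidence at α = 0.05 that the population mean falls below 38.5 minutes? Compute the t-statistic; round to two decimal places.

-2.65

H0: μ = 38.5; H1: μ < 38.5 (one-sample t-test, left-tailed).
t = (x̄ − μ₀)/(s/√n) = (37.5 − 38.5)/(2.1/√31) = -2.65
df = n − 1 = 30
p-value = P(T ≤ -2.65) ≈ 0.006
Since p ≈ 0.006 < α = 0.05, reject H0; the data support H1.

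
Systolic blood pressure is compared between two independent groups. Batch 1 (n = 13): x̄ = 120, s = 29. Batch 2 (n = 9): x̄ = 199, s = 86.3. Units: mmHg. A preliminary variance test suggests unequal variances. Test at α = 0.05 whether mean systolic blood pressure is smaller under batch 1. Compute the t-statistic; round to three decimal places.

Let group 1 = batch 1, group 2 = batch 2. H0: μ_1 = μ_2; H1: μ_1 < μ_2 (Welch's two-sample t-test, left-tailed).
t = (x̄_1 − x̄_2)/√(s_1²/n_1 + s_2²/n_2) = (120 − 199)/√(29²/13 + 86.3²/9) = -2.645
Welch–Satterthwaite df ≈ 9.26
p-value = P(T ≤ -2.645) ≈ 0.0130
Since p ≈ 0.0130 < α = 0.05, reject H0; the evidence is statistically significant.

-2.645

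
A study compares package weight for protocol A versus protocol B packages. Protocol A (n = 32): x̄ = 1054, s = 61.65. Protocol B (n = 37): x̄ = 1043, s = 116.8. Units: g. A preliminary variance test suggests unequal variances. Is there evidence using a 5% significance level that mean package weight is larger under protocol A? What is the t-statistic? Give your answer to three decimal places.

0.498

Let group 1 = protocol A, group 2 = protocol B. H0: μ_1 = μ_2; H1: μ_1 > μ_2 (Welch's two-sample t-test, right-tailed).
t = (x̄_1 − x̄_2)/√(s_1²/n_1 + s_2²/n_2) = (1054 − 1043)/√(61.65²/32 + 116.8²/37) = 0.498
Welch–Satterthwaite df ≈ 56.16
p-value = P(T ≥ 0.498) ≈ 0.3101
Since p ≈ 0.3101 > α = 0.05, fail to reject H0; the evidence is not statistically significant.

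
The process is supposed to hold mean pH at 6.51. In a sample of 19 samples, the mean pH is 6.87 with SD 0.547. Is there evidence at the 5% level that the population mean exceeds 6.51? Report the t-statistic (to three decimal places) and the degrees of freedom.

t = 2.869, df = 18

H0: μ = 6.51; H1: μ > 6.51 (one-sample t-test, right-tailed).
t = (x̄ − μ₀)/(s/√n) = (6.87 − 6.51)/(0.547/√19) = 2.869
df = n − 1 = 18
p-value = P(T ≥ 2.869) ≈ 0.0051
Since p ≈ 0.0051 < α = 0.05, reject H0; the data support H1.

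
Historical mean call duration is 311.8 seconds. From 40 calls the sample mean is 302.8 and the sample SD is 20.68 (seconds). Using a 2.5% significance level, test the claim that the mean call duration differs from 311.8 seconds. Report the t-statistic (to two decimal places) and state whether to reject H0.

t = -2.75; reject H0

H0: μ = 311.8; H1: μ ≠ 311.8 (one-sample t-test, two-sided).
t = (x̄ − μ₀)/(s/√n) = (302.8 − 311.8)/(20.68/√40) = -2.75
df = n − 1 = 39
Two-sided p-value ≈ 0.0089
Since p ≈ 0.0089 < α = 0.025, reject H0; the data support H1.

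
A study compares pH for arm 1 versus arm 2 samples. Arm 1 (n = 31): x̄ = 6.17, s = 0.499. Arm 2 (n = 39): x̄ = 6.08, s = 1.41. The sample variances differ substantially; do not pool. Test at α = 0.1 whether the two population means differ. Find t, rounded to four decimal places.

0.3705

Let group 1 = arm 1, group 2 = arm 2. H0: μ_1 = μ_2; H1: μ_1 ≠ μ_2 (Welch's two-sample t-test, two-sided).
t = (x̄_1 − x̄_2)/√(s_1²/n_1 + s_2²/n_2) = (6.17 − 6.08)/√(0.499²/31 + 1.41²/39) = 0.3705
Welch–Satterthwaite df ≈ 49.37
Two-sided p-value ≈ 0.7126
Since p ≈ 0.7126 > α = 0.1, fail to reject H0; the evidence is not statistically significant.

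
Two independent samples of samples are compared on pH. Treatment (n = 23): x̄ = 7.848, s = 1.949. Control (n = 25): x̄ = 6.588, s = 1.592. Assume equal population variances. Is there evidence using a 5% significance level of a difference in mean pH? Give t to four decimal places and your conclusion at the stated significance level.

Let group 1 = treatment, group 2 = control. H0: μ_1 = μ_2; H1: μ_1 ≠ μ_2 (two-sample pooled-variance t-test, two-sided).
s_p² = [(23−1)·1.949² + (25−1)·1.592²]/(23+25−2) = 3.13905
t = (7.848 − 6.588)/√[3.13905·(1/23 + 1/25)] = 2.4614
df = n₁ + n₂ − 2 = 46
Two-sided p-value ≈ 0.0176
Since p ≈ 0.0176 < α = 0.05, reject H0; the evidence is statistically significant.

t = 2.4614; reject H0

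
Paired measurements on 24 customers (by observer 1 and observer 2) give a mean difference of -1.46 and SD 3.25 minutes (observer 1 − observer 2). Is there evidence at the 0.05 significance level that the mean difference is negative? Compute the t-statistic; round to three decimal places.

H0: μ_d = 0; H1: μ_d < 0 (paired t-test on the differences, left-tailed).
t = d̄/(s_d/√n) = -1.46/(3.25/√24) = -2.201
df = n − 1 = 23
p-value = P(T ≤ -2.201) ≈ 0.019
Since p ≈ 0.019 < α = 0.05, reject H0; the data support H1.

-2.201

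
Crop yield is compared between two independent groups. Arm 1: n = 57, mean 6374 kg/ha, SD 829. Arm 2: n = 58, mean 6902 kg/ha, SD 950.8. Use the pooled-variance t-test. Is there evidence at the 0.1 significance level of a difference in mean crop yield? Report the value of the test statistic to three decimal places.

Let group 1 = arm 1, group 2 = arm 2. H0: μ_1 = μ_2; H1: μ_1 ≠ μ_2 (two-sample pooled-variance t-test, two-sided).
s_p² = [(57−1)·829² + (58−1)·950.8²]/(57+58−2) = 796590
t = (6374 − 6902)/√[796590·(1/57 + 1/58)] = -3.172
df = n₁ + n₂ − 2 = 113
Two-sided p-value ≈ 0.002
Since p ≈ 0.002 < α = 0.1, reject H0; the data support H1.

-3.172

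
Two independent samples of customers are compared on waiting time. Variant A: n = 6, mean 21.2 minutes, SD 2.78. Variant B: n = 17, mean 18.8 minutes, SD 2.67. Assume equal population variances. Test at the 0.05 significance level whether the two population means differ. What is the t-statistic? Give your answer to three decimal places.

Let group 1 = variant A, group 2 = variant B. H0: μ_1 = μ_2; H1: μ_1 ≠ μ_2 (two-sample pooled-variance t-test, two-sided).
s_p² = [(6−1)·2.78² + (17−1)·2.67²]/(6+17−2) = 7.27164
t = (21.2 − 18.8)/√[7.27164·(1/6 + 1/17)] = 1.874
df = n₁ + n₂ − 2 = 21
Two-sided p-value ≈ 0.0749
Since p ≈ 0.0749 > α = 0.05, fail to reject H0; the data do not provide sufficient evidence against H0.

1.874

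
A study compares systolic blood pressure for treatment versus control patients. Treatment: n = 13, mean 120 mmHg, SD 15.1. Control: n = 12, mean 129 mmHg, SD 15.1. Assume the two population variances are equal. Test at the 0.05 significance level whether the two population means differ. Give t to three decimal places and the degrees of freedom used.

t = -1.489, df = 23

Let group 1 = treatment, group 2 = control. H0: μ_1 = μ_2; H1: μ_1 ≠ μ_2 (two-sample pooled-variance t-test, two-sided).
s_p² = [(13−1)·15.1² + (12−1)·15.1²]/(13+12−2) = 228.01
t = (120 − 129)/√[228.01·(1/13 + 1/12)] = -1.489
df = n₁ + n₂ − 2 = 23
Two-sided p-value ≈ 0.1501
Since p ≈ 0.1501 > α = 0.05, fail to reject H0; the evidence is not statistically significant.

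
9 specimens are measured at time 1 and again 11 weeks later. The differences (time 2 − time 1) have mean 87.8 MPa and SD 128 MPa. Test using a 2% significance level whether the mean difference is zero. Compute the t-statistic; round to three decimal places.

H0: μ_d = 0; H1: μ_d ≠ 0 (paired t-test on the differences, two-sided).
t = d̄/(s_d/√n) = 87.8/(128/√9) = 2.058
df = n − 1 = 8
Two-sided p-value ≈ 0.0736
Since p ≈ 0.0736 > α = 0.02, fail to reject H0; the data do not provide sufficient evidence against H0.

2.058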